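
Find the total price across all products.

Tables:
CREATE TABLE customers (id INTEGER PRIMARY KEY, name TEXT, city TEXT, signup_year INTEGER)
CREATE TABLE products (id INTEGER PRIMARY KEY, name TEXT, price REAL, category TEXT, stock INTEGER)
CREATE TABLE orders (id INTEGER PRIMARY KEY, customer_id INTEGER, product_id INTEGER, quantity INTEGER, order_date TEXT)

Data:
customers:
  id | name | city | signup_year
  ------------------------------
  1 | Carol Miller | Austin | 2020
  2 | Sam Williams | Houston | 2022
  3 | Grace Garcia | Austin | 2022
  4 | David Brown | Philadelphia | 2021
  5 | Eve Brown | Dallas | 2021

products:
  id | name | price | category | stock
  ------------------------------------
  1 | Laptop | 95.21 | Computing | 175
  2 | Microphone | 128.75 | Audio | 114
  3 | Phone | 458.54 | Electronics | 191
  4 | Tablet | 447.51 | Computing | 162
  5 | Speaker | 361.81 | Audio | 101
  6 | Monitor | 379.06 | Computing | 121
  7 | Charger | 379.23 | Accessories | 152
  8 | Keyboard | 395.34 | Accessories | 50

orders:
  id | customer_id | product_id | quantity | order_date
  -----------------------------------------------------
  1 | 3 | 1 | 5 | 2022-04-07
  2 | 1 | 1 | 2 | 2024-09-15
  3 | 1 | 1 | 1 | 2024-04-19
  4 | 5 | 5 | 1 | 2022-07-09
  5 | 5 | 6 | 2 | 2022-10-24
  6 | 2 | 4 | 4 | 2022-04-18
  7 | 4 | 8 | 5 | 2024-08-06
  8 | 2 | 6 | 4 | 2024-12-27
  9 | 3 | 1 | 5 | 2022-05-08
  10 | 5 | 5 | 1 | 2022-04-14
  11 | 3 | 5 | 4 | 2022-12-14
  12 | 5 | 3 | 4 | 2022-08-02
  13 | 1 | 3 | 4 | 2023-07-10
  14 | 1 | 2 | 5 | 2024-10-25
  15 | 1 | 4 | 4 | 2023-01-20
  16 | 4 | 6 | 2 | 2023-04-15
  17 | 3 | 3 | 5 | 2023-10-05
SELECT SUM(price) FROM products

Execution result:
2645.45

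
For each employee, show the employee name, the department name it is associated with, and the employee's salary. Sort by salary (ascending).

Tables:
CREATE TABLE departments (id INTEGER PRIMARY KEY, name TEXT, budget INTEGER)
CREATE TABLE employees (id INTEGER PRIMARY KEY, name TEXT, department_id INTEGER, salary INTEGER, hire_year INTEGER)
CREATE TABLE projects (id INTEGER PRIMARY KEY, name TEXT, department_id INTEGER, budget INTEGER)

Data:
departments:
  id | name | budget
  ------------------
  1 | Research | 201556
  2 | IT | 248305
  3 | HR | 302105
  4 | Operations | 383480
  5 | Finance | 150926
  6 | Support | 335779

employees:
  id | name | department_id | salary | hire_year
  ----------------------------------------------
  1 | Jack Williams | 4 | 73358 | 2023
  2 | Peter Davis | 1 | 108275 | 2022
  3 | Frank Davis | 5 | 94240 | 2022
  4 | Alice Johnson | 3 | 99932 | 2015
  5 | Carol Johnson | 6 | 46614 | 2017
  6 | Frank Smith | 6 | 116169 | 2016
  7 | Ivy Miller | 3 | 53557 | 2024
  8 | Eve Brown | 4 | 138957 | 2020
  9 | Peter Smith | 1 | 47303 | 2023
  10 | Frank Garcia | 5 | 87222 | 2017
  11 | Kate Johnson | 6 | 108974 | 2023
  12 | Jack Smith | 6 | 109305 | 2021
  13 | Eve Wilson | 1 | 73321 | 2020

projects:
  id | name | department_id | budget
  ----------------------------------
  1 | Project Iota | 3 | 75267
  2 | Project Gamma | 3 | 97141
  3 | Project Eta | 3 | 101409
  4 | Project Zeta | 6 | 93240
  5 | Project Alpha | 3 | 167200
SELECT c.name, p.name AS department, c.salary FROM employees c JOIN departments p ON c.department_id = p.id ORDER BY c.salary ASC

Execution result:
name | department | salary
Carol Johnson | Support | 46614
Peter Smith | Research | 47303
Ivy Miller | HR | 53557
Eve Wilson | Research | 73321
Jack Williams | Operations | 73358
Frank Garcia | Finance | 87222
Frank Davis | Finance | 94240
Alice Johnson | HR | 99932
Peter Davis | Research | 108275
Kate Johnson | Support | 108974
Jack Smith | Support | 109305
Frank Smith | Support | 116169
Eve Brown | Operations | 138957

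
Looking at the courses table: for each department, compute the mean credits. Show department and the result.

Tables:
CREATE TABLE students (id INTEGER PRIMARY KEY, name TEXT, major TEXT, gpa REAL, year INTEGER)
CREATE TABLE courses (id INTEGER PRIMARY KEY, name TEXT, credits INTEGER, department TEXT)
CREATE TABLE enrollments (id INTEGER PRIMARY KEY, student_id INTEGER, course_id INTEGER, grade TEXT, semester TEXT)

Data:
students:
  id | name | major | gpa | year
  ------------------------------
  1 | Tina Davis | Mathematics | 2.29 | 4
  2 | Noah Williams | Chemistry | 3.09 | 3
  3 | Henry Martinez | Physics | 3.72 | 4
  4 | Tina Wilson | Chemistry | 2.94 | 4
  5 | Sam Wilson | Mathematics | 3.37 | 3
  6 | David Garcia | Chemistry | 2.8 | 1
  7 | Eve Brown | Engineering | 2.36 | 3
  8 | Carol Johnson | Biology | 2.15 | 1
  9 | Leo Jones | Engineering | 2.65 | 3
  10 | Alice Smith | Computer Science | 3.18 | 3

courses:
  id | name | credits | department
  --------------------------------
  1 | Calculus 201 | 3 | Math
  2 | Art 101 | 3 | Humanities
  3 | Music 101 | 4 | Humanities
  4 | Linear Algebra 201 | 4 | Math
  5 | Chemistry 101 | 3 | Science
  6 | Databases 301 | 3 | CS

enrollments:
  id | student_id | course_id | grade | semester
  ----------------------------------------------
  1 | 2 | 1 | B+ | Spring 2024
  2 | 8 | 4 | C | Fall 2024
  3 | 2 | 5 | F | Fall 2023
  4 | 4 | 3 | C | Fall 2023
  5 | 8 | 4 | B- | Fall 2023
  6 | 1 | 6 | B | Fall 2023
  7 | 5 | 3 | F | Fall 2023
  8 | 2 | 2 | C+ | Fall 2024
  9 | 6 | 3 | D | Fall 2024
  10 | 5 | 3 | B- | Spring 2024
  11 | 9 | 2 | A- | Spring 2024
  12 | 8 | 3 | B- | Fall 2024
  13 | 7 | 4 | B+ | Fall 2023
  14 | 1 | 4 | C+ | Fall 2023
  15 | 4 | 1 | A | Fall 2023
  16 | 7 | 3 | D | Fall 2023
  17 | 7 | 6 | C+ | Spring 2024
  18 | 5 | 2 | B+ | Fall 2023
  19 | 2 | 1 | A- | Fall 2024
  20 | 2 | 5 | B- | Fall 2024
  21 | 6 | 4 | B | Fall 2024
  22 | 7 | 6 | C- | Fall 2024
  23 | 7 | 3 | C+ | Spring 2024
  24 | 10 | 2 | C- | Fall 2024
SELECT department, AVG(credits) AS avg_credits FROM courses GROUP BY department

Execution result:
department | avg_credits
CS | 3.00
Humanities | 3.50
Math | 3.50
Science | 3.00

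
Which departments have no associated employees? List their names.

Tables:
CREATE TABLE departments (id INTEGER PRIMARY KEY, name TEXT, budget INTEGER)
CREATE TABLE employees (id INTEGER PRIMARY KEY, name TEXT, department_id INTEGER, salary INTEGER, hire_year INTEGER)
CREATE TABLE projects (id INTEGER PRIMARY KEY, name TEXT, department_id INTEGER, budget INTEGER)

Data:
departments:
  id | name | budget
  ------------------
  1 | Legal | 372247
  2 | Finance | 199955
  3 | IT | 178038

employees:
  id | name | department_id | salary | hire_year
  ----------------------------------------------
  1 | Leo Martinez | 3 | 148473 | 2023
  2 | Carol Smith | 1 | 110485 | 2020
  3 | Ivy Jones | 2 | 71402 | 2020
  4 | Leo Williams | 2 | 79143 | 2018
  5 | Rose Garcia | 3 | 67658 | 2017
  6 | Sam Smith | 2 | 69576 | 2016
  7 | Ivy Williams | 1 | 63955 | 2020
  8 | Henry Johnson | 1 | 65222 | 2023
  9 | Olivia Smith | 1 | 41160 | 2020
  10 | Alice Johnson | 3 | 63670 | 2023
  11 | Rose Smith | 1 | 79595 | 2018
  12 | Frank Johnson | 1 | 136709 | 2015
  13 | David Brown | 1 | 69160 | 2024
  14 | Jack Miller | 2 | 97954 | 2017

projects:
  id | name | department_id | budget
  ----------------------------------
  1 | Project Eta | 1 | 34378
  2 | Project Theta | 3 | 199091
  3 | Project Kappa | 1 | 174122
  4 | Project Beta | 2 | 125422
SELECT p.name FROM departments p LEFT JOIN employees c ON c.department_id = p.id WHERE c.id IS NULL

Execution result:
(no rows)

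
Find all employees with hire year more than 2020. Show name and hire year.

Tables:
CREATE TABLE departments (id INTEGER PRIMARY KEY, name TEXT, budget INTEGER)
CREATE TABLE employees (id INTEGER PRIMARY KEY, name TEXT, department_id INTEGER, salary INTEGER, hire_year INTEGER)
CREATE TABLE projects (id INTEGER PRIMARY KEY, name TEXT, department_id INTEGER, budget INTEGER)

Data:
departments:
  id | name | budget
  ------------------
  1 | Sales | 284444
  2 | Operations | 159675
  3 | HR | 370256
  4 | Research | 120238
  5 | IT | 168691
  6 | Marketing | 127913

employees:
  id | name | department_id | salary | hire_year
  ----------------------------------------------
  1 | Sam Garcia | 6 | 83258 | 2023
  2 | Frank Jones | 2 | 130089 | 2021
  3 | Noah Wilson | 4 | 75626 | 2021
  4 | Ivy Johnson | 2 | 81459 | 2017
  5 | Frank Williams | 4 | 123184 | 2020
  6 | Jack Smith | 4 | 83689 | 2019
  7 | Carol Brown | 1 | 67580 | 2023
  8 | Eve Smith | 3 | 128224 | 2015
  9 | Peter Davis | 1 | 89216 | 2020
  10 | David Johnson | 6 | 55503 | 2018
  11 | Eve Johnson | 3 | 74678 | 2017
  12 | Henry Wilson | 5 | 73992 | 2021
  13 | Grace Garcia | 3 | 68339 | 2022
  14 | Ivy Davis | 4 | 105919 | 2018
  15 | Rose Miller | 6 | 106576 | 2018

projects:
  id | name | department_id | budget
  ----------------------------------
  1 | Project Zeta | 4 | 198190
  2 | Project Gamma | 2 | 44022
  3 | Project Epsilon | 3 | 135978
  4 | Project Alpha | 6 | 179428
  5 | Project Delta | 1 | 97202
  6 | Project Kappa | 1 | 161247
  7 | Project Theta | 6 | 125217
SELECT name, hire_year FROM employees WHERE hire_year > 2020

Execution result:
name | hire_year
Sam Garcia | 2023
Frank Jones | 2021
Noah Wilson | 2021
Carol Brown | 2023
Henry Wilson | 2021
Grace Garcia | 2022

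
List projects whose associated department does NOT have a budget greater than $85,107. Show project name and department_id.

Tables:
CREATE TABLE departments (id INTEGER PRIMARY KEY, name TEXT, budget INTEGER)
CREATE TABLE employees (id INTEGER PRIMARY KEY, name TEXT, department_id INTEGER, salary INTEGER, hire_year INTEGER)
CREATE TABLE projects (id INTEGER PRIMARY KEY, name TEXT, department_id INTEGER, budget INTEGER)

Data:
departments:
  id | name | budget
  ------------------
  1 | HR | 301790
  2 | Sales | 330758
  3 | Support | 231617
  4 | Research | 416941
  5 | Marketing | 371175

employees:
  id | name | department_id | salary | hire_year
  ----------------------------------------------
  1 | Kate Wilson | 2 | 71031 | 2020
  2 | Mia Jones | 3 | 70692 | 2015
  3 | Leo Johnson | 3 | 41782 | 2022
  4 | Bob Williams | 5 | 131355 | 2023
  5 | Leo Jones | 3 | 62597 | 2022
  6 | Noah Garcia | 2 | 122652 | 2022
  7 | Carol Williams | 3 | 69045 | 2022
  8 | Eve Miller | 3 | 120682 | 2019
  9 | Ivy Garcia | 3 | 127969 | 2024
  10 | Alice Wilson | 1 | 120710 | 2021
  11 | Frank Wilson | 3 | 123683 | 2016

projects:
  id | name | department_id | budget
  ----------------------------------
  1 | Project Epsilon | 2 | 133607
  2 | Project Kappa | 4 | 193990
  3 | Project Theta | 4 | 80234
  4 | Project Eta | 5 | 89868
SELECT name, department_id FROM projects WHERE department_id NOT IN (SELECT id FROM departments WHERE budget > 85107)

Execution result:
(no rows)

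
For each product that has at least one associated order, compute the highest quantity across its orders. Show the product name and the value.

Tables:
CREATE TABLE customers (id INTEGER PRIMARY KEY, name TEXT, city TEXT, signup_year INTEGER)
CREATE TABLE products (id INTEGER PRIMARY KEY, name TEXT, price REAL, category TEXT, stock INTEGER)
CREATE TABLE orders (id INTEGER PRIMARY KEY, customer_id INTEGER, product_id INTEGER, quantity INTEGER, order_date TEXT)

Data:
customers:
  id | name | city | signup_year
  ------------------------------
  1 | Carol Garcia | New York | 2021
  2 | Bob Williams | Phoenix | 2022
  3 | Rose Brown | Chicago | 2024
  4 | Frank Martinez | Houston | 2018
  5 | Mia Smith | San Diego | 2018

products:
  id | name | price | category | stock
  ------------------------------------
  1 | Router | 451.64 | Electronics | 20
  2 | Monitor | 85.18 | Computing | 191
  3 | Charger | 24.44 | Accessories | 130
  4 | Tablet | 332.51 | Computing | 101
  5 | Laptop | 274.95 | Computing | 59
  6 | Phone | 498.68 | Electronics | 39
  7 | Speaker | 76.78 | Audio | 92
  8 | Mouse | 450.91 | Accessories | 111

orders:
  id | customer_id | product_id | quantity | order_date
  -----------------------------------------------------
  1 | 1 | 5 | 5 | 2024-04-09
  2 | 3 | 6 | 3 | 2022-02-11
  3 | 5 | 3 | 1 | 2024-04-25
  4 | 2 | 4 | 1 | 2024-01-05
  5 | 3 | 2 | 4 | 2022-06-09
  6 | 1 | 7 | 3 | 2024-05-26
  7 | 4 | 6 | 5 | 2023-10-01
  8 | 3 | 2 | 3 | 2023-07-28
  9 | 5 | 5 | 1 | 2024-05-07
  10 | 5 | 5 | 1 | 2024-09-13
SELECT p.name, MAX(c.quantity) AS max_quantity FROM orders c JOIN products p ON c.product_id = p.id GROUP BY p.id, p.name

Execution result:
name | max_quantity
Monitor | 4
Charger | 1
Tablet | 1
Laptop | 5
Phone | 5
Speaker | 3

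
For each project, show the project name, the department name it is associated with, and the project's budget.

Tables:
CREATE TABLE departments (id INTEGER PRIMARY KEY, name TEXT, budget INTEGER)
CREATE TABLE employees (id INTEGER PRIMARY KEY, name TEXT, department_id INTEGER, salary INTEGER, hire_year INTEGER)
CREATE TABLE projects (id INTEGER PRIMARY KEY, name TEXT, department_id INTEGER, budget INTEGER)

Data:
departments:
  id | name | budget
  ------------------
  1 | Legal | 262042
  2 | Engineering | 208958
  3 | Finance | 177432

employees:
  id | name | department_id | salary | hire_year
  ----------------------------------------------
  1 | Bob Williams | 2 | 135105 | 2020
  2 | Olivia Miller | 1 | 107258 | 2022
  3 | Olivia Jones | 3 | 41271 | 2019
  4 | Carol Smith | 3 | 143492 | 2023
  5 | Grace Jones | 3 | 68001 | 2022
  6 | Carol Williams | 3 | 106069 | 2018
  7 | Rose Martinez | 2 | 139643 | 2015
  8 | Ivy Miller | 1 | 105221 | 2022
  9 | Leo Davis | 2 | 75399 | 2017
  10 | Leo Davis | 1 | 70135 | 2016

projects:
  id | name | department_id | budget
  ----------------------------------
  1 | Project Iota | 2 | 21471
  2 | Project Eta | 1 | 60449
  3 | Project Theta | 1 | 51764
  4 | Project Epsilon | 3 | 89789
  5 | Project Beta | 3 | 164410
SELECT c.name, p.name AS department, c.budget FROM projects c JOIN departments p ON c.department_id = p.id

Execution result:
name | department | budget
Project Iota | Engineering | 21471
Project Eta | Legal | 60449
Project Theta | Legal | 51764
Project Epsilon | Finance | 89789
Project Beta | Finance | 164410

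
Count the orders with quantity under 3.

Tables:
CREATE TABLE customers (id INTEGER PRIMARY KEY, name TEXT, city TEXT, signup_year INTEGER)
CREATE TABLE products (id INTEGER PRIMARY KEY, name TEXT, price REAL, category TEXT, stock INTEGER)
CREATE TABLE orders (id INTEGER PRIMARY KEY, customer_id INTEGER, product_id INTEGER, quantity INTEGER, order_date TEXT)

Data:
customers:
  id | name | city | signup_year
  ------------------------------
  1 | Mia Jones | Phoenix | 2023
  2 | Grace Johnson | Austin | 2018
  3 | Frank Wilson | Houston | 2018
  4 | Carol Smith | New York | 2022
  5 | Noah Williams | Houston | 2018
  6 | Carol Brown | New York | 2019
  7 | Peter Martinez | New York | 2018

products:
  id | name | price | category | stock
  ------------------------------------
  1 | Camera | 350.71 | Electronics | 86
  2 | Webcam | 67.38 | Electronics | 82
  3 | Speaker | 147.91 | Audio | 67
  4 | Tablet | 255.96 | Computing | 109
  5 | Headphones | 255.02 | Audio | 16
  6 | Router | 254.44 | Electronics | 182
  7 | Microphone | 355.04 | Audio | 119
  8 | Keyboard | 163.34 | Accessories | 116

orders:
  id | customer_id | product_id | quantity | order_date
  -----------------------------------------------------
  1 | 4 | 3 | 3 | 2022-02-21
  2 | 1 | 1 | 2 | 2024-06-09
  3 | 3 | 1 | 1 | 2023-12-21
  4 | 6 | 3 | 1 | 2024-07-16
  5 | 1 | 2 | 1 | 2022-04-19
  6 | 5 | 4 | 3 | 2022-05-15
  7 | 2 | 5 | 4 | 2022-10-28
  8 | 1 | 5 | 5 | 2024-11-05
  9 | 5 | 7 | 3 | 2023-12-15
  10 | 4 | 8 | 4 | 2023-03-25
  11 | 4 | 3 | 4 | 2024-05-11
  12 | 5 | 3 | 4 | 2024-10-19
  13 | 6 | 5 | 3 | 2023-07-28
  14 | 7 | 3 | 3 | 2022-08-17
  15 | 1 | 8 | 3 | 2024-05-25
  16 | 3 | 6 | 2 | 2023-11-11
SELECT COUNT(*) FROM orders WHERE quantity < 3

Execution result:
5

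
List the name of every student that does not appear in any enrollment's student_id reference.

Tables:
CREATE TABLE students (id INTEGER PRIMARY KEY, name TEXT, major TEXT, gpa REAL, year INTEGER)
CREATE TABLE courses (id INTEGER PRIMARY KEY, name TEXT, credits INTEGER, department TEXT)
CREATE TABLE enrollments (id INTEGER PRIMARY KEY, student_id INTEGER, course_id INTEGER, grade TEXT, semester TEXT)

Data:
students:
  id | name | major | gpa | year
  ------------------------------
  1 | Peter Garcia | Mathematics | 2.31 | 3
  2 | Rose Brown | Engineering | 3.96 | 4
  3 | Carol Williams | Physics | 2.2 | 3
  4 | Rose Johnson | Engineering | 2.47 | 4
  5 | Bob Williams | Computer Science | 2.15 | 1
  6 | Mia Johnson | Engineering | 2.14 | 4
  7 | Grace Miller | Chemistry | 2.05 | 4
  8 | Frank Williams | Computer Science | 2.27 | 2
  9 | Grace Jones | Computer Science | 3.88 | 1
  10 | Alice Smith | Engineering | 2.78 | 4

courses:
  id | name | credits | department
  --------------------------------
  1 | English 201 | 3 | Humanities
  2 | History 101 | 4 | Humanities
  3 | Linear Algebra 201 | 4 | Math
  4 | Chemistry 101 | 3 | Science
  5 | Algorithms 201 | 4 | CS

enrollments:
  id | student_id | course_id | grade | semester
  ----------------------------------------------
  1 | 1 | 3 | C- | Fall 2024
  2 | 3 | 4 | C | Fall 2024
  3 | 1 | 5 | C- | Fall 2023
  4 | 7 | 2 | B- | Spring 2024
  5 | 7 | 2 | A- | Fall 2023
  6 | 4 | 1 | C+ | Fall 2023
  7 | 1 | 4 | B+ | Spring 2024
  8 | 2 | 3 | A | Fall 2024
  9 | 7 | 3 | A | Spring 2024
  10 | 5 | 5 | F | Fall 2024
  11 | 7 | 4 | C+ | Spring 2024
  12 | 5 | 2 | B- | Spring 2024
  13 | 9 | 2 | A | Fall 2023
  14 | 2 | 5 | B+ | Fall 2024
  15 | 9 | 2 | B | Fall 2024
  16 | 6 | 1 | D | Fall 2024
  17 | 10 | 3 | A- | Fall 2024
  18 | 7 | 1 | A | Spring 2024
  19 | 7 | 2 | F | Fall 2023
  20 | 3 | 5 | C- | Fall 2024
SELECT p.name FROM students p LEFT JOIN enrollments c ON c.student_id = p.id WHERE c.id IS NULL

Execution result:
Frank Williams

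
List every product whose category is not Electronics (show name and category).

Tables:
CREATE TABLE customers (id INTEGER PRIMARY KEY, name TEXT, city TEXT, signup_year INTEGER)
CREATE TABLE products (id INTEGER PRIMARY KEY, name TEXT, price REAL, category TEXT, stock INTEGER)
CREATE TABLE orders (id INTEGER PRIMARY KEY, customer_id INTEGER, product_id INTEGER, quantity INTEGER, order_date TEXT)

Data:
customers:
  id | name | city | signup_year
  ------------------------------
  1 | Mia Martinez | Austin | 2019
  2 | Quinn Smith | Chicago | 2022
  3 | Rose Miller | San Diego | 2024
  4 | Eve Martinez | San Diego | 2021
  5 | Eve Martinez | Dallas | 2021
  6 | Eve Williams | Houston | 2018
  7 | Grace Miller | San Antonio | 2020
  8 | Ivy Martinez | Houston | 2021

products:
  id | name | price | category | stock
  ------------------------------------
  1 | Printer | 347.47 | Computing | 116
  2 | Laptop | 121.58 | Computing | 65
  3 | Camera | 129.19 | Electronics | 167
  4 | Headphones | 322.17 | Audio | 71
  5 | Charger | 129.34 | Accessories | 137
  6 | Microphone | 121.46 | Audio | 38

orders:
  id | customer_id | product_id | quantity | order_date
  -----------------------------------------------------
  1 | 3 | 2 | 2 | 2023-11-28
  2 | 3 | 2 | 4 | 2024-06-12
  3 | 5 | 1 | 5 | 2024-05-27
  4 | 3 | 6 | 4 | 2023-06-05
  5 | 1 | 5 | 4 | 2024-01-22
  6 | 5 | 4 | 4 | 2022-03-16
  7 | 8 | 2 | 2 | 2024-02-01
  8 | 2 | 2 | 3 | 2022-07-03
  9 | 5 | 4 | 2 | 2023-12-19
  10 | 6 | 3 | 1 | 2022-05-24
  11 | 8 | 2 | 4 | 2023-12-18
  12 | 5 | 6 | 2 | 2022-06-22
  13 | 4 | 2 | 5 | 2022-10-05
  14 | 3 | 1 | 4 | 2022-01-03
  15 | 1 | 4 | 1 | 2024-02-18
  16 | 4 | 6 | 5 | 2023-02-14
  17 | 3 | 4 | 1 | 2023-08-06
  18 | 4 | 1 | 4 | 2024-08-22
SELECT name, category FROM products WHERE category <> 'Electronics'

Execution result:
name | category
Printer | Computing
Laptop | Computing
Headphones | Audio
Charger | Accessories
Microphone | Audio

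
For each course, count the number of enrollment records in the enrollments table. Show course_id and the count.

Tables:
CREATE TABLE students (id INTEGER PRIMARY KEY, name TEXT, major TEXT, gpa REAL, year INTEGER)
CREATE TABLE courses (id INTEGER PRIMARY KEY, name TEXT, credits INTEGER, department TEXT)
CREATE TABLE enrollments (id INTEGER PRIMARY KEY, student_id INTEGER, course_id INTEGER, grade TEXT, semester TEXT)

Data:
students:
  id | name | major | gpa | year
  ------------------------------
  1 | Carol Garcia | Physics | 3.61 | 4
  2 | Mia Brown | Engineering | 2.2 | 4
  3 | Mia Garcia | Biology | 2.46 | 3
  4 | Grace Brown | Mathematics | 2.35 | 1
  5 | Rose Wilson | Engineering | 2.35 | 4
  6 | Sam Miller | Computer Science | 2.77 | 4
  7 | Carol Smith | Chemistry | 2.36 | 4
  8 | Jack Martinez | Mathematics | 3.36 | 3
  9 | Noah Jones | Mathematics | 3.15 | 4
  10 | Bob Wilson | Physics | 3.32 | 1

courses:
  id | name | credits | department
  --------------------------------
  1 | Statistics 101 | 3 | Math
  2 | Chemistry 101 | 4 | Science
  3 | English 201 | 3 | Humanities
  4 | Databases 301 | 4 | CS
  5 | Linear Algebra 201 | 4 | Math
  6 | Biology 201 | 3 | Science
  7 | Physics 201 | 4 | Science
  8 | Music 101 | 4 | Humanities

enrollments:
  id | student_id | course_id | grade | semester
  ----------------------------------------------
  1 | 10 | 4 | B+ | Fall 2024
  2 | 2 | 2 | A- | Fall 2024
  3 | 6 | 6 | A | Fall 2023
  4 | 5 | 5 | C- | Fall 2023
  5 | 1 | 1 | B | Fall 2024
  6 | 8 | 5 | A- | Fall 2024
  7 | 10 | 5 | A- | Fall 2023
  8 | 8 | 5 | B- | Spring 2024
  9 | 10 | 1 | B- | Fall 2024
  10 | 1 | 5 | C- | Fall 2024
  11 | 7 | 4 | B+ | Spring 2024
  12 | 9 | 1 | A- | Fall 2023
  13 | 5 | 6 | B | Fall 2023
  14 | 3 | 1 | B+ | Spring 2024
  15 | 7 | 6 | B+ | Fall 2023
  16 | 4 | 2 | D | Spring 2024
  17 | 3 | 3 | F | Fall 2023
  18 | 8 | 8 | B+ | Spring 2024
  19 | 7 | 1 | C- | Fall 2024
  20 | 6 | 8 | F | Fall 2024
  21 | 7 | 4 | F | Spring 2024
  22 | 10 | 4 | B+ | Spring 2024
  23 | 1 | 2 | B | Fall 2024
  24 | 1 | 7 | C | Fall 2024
SELECT course_id, COUNT(*) AS enrollment_count FROM enrollments GROUP BY course_id

Execution result:
course_id | enrollment_count
1 | 5
2 | 3
3 | 1
4 | 4
5 | 5
6 | 3
7 | 1
8 | 2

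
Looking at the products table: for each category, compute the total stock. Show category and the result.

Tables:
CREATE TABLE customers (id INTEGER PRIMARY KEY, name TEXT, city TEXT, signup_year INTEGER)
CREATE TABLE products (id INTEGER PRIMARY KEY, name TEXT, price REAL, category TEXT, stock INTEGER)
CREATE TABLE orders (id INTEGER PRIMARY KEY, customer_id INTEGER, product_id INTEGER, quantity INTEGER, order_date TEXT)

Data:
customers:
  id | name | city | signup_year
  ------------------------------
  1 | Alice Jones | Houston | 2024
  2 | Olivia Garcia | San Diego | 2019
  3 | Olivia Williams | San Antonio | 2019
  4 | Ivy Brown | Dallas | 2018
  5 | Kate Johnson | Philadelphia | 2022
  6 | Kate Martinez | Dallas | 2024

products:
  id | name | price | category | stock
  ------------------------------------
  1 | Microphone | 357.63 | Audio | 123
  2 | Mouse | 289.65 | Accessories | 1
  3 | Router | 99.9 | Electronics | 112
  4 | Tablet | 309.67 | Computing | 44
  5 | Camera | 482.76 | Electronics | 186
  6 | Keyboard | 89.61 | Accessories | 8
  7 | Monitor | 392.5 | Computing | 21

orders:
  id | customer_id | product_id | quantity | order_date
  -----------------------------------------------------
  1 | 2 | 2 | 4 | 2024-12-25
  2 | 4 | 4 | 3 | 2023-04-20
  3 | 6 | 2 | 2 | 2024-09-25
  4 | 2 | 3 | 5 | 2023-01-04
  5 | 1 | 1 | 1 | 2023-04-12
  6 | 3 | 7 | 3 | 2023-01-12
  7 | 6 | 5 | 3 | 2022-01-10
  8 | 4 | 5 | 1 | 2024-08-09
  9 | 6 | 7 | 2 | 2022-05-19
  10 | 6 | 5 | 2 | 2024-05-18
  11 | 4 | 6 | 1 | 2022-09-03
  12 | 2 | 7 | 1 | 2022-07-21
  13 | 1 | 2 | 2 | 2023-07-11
SELECT category, SUM(stock) AS sum_stock FROM products GROUP BY category

Execution result:
category | sum_stock
Accessories | 9
Audio | 123
Computing | 65
Electronics | 298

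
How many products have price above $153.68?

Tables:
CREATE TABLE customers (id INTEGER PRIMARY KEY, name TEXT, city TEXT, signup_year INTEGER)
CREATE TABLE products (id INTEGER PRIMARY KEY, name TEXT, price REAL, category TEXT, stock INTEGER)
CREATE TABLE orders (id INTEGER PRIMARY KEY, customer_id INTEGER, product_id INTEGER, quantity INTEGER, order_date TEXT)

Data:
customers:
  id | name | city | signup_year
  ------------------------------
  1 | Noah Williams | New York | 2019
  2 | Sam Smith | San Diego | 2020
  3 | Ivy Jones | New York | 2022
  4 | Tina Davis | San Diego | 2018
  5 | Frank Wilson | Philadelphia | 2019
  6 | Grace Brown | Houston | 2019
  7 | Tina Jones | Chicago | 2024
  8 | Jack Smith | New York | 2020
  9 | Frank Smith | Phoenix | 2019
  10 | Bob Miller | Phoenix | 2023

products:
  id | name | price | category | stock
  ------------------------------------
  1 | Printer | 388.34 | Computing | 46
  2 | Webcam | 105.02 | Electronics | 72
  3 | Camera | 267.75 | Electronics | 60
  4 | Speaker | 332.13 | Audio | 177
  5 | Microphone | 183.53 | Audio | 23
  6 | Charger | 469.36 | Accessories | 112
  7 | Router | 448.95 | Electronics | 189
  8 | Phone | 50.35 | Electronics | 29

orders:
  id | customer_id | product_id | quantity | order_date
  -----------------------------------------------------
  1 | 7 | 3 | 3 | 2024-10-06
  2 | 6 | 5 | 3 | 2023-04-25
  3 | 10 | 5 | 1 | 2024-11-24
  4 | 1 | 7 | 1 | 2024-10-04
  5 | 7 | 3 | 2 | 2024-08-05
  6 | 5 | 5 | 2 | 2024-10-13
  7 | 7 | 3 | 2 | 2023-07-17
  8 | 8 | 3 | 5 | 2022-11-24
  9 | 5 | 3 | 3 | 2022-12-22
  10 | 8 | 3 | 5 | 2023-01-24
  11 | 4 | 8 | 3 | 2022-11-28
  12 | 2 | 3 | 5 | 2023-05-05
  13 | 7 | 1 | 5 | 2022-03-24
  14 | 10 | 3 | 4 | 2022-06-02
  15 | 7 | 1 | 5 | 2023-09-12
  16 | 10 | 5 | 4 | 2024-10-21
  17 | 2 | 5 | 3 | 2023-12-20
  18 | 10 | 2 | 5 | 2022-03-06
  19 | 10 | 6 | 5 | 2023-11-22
SELECT COUNT(*) FROM products WHERE price > 153.68

Execution result:
6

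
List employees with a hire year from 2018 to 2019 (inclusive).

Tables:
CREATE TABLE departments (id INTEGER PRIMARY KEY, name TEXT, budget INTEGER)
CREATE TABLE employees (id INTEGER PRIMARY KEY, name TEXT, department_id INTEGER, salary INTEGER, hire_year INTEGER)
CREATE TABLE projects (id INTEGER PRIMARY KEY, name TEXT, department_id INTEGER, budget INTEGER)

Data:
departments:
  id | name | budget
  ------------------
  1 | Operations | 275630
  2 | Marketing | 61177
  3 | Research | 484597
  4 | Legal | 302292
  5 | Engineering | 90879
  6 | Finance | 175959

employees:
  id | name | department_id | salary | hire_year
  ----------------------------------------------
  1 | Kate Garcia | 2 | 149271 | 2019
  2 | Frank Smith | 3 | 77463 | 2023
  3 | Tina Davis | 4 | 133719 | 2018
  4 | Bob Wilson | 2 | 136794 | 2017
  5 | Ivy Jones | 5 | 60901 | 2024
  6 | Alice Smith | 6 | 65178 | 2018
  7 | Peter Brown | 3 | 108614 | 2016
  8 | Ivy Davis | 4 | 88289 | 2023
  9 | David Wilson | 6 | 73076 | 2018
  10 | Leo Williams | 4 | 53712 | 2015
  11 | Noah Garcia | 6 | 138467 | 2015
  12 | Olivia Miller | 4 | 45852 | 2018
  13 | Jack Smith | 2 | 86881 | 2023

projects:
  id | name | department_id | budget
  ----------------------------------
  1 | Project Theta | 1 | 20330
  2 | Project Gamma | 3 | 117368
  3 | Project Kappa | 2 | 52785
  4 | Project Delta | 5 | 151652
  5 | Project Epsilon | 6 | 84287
SELECT name, hire_year FROM employees WHERE hire_year BETWEEN 2018 AND 2019

Execution result:
name | hire_year
Kate Garcia | 2019
Tina Davis | 2018
Alice Smith | 2018
David Wilson | 2018
Olivia Miller | 2018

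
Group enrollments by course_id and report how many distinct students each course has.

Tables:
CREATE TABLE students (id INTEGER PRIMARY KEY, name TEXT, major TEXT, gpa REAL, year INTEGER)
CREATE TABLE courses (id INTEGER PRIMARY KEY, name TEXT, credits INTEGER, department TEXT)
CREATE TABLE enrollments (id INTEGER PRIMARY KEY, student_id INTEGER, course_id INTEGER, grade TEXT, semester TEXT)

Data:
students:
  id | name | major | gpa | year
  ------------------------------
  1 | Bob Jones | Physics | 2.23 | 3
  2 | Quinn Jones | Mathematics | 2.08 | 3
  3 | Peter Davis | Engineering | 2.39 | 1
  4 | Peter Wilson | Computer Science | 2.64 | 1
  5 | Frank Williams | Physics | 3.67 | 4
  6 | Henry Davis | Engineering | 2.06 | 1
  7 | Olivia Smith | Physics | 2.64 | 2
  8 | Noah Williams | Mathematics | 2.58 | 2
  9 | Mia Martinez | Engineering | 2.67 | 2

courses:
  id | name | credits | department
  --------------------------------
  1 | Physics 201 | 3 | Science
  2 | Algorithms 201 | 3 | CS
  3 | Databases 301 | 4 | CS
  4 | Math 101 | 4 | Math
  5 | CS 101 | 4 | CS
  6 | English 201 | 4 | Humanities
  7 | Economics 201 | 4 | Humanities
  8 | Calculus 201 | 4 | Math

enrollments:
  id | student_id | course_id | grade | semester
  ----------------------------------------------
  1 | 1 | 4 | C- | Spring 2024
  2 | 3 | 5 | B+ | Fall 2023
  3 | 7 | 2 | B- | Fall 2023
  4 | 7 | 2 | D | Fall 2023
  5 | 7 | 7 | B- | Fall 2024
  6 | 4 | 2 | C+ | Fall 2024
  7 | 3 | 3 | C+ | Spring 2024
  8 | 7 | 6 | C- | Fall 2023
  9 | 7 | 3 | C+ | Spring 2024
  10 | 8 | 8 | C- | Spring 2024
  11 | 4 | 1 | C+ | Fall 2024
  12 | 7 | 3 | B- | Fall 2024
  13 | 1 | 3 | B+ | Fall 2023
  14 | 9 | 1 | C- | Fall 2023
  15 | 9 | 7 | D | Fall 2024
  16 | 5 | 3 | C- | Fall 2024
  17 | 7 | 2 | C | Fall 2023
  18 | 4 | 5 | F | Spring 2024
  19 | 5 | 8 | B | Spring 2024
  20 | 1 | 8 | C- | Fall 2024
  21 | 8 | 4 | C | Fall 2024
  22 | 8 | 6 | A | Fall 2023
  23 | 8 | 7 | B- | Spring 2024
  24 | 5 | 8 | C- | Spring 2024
SELECT course_id, COUNT(DISTINCT student_id) AS distinct_student_count FROM enrollments GROUP BY course_id

Execution result:
course_id | distinct_student_count
1 | 2
2 | 2
3 | 4
4 | 2
5 | 2
6 | 2
7 | 3
8 | 3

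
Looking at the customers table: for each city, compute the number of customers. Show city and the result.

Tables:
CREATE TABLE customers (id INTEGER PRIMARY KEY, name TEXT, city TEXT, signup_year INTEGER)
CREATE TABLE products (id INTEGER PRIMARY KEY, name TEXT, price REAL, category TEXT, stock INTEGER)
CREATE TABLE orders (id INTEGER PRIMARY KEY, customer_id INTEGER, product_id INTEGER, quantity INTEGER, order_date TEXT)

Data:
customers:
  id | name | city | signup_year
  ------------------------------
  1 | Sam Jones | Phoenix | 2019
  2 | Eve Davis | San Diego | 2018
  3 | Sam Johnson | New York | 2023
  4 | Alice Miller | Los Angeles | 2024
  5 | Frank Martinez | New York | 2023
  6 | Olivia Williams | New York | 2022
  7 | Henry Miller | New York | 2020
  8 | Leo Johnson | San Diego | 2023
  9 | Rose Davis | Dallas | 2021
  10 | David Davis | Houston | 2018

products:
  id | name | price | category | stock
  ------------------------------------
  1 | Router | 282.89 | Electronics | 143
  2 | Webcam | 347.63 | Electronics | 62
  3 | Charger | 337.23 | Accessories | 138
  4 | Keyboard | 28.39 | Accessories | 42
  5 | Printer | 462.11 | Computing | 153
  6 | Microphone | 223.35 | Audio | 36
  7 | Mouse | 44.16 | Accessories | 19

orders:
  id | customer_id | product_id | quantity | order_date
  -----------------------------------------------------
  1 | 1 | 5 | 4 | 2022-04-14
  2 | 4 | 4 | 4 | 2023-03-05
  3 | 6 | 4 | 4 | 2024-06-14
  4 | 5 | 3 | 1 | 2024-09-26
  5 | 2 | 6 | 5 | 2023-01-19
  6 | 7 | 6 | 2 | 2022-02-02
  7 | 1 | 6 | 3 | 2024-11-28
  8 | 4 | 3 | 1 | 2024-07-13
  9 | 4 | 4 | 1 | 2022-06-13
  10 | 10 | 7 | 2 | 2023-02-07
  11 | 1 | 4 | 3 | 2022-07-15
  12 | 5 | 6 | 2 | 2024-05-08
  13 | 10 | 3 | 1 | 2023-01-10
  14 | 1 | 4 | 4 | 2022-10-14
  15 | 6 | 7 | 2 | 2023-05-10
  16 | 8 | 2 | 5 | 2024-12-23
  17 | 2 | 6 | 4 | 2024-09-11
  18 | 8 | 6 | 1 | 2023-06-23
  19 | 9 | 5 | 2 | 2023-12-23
SELECT city, COUNT(*) AS n FROM customers GROUP BY city

Execution result:
city | n
Dallas | 1
Houston | 1
Los Angeles | 1
New York | 4
Phoenix | 1
San Diego | 2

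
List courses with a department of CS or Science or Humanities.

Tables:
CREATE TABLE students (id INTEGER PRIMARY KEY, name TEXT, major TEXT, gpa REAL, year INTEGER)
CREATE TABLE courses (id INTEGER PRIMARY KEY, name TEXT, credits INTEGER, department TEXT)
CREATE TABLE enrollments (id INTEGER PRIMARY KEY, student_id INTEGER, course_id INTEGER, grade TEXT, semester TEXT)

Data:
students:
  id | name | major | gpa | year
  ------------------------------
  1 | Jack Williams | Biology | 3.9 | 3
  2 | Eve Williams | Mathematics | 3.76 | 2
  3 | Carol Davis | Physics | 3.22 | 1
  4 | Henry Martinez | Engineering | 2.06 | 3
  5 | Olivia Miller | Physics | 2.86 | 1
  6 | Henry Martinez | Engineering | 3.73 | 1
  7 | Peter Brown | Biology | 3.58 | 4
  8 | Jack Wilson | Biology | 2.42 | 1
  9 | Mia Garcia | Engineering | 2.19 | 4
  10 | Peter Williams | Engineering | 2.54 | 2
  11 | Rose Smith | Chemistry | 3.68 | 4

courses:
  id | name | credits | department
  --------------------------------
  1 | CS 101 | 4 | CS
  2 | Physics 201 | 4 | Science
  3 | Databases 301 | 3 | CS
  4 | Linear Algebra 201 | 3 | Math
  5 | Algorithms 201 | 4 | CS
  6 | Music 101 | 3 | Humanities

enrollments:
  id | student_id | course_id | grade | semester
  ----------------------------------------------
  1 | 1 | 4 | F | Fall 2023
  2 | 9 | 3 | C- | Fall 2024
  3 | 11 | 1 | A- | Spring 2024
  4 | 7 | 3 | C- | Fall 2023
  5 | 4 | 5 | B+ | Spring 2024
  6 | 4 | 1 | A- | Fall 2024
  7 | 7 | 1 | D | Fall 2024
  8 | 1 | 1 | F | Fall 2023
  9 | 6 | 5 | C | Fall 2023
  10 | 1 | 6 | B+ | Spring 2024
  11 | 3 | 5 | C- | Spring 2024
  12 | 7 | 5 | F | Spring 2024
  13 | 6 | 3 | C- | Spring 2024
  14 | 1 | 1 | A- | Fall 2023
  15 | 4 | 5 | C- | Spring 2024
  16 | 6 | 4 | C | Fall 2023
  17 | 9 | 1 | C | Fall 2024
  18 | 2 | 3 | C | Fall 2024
SELECT name, department FROM courses WHERE department IN ('CS', 'Science', 'Humanities')

Execution result:
name | department
CS 101 | CS
Physics 201 | Science
Databases 301 | CS
Algorithms 201 | CS
Music 101 | Humanities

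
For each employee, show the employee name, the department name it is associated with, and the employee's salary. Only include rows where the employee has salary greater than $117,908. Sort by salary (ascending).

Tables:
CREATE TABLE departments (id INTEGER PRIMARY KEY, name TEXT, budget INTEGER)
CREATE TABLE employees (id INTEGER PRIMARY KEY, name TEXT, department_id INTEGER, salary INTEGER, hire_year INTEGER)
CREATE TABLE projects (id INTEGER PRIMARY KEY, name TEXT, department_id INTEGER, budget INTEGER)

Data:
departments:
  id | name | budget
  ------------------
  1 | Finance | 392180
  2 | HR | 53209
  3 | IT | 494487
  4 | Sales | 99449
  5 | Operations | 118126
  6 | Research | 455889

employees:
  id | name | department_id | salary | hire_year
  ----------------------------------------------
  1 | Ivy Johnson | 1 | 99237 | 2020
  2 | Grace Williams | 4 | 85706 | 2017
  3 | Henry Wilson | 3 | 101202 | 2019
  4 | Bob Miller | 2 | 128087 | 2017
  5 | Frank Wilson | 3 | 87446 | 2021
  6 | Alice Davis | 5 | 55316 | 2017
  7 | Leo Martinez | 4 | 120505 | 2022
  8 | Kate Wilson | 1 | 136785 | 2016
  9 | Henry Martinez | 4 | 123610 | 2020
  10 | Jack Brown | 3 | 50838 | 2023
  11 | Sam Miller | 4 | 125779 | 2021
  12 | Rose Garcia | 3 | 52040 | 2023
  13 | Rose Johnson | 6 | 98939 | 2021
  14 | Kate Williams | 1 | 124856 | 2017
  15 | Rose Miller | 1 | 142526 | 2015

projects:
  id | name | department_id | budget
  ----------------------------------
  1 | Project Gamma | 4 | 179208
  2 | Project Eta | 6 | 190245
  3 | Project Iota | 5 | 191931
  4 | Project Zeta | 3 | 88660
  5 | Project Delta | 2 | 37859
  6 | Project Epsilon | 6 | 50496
SELECT c.name, p.name AS department, c.salary FROM employees c JOIN departments p ON c.department_id = p.id WHERE c.salary > 117908 ORDER BY c.salary ASC

Execution result:
name | department | salary
Leo Martinez | Sales | 120505
Henry Martinez | Sales | 123610
Kate Williams | Finance | 124856
Sam Miller | Sales | 125779
Bob Miller | HR | 128087
Kate Wilson | Finance | 136785
Rose Miller | Finance | 142526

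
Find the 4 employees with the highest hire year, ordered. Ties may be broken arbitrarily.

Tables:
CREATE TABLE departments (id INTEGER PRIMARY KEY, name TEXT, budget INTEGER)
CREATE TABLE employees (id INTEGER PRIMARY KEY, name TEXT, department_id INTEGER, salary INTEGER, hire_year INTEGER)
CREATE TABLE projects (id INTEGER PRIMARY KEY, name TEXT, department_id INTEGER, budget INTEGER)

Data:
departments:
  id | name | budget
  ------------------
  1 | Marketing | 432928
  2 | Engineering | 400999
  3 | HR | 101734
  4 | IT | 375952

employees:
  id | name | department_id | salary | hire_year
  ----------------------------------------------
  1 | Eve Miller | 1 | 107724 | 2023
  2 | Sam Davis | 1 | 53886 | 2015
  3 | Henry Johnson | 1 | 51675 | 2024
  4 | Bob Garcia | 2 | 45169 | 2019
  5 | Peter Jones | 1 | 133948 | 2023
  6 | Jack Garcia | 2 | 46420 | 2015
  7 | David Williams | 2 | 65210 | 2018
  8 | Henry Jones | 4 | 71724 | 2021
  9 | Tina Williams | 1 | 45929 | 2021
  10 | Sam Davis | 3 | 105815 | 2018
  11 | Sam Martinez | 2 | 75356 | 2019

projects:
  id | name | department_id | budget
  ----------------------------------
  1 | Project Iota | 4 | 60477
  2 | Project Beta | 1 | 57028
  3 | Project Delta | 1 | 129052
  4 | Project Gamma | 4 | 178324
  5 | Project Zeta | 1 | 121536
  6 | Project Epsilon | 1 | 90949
SELECT name, hire_year FROM employees ORDER BY hire_year DESC LIMIT 4

Execution result:
name | hire_year
Henry Johnson | 2024
Eve Miller | 2023
Peter Jones | 2023
Henry Jones | 2021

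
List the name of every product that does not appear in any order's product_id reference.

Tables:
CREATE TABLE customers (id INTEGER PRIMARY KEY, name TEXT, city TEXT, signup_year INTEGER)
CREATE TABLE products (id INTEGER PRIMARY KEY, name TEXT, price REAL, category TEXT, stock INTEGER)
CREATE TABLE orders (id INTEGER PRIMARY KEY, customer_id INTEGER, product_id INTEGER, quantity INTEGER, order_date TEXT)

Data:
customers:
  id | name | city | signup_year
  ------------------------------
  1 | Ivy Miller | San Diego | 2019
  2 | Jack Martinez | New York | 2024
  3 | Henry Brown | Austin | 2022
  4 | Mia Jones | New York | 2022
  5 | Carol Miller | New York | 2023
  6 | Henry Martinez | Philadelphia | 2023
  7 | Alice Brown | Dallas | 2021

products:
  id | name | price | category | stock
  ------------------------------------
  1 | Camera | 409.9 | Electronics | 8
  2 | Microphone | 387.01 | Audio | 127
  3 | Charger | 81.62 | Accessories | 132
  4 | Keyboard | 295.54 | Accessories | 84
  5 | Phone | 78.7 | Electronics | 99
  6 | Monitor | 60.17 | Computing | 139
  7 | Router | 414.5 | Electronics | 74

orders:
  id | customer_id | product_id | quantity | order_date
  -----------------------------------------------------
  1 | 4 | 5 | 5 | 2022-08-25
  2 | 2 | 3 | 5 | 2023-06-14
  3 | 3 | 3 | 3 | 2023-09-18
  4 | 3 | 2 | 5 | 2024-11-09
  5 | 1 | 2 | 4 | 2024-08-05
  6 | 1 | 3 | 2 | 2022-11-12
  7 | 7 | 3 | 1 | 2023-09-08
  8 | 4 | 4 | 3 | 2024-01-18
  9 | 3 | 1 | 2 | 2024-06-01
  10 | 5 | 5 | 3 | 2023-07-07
SELECT p.name FROM products p LEFT JOIN orders c ON c.product_id = p.id WHERE c.id IS NULL

Execution result:
name
Monitor
Router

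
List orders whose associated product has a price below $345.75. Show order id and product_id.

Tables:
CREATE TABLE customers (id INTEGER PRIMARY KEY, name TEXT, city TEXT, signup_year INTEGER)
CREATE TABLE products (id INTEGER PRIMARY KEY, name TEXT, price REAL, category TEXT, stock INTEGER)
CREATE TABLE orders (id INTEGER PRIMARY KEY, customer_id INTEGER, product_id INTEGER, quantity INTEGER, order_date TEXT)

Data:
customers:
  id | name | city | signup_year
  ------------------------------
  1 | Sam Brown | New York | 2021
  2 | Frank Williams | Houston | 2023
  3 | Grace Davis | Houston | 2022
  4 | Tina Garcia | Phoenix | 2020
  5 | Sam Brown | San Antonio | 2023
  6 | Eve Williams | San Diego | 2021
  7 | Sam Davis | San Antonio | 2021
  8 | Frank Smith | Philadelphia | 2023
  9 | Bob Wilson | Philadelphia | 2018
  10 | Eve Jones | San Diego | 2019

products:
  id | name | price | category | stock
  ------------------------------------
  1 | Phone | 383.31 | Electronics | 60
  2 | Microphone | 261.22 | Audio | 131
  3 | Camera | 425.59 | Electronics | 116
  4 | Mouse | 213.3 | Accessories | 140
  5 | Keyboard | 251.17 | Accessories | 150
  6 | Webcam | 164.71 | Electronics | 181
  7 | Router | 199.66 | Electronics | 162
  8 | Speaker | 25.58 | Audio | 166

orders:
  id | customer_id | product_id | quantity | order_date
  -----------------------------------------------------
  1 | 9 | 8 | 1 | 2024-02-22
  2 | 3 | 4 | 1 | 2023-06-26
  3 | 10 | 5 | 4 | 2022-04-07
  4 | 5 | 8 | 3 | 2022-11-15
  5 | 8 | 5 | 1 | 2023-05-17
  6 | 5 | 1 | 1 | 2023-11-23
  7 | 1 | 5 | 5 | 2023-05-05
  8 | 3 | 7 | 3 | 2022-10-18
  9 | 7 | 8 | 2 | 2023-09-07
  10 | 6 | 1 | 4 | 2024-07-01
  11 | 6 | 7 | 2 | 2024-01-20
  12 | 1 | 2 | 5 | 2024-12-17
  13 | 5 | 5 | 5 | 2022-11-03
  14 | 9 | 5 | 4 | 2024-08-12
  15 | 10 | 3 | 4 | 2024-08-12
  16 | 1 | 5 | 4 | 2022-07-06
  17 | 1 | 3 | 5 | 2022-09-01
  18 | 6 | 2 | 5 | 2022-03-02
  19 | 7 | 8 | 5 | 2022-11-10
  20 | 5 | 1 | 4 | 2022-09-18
SELECT id, product_id FROM orders WHERE product_id IN (SELECT id FROM products WHERE price < 345.75)

Execution result:
id | product_id
1 | 8
2 | 4
3 | 5
4 | 8
5 | 5
7 | 5
8 | 7
9 | 8
11 | 7
12 | 2
13 | 5
14 | 5
16 | 5
18 | 2
19 | 8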